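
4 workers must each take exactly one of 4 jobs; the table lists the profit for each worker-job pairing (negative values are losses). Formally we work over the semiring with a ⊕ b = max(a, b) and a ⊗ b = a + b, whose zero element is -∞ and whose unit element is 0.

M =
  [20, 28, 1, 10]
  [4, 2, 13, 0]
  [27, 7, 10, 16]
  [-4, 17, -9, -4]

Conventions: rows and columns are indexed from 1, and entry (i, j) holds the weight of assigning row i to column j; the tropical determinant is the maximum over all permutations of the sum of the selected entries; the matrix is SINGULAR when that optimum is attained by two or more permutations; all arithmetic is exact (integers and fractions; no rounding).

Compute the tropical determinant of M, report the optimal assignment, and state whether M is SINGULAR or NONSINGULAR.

σ = (1, 2, 3, 4): 20 + 2 + 10 + (-4) = 28
σ = (1, 2, 4, 3): 20 + 2 + 16 + (-9) = 29
σ = (1, 3, 2, 4): 20 + 13 + 7 + (-4) = 36
σ = (1, 3, 4, 2): 20 + 13 + 16 + 17 = 66
σ = (1, 4, 2, 3): 20 + 0 + 7 + (-9) = 18
σ = (1, 4, 3, 2): 20 + 0 + 10 + 17 = 47
σ = (2, 1, 3, 4): 28 + 4 + 10 + (-4) = 38
σ = (2, 1, 4, 3): 28 + 4 + 16 + (-9) = 39
σ = (2, 3, 1, 4): 28 + 13 + 27 + (-4) = 64
σ = (2, 3, 4, 1): 28 + 13 + 16 + (-4) = 53
σ = (2, 4, 1, 3): 28 + 0 + 27 + (-9) = 46
σ = (2, 4, 3, 1): 28 + 0 + 10 + (-4) = 34
σ = (3, 1, 2, 4): 1 + 4 + 7 + (-4) = 8
σ = (3, 1, 4, 2): 1 + 4 + 16 + 17 = 38
σ = (3, 2, 1, 4): 1 + 2 + 27 + (-4) = 26
σ = (3, 2, 4, 1): 1 + 2 + 16 + (-4) = 15
σ = (3, 4, 1, 2): 1 + 0 + 27 + 17 = 45
σ = (3, 4, 2, 1): 1 + 0 + 7 + (-4) = 4
σ = (4, 1, 2, 3): 10 + 4 + 7 + (-9) = 12
σ = (4, 1, 3, 2): 10 + 4 + 10 + 17 = 41
σ = (4, 2, 1, 3): 10 + 2 + 27 + (-9) = 30
σ = (4, 2, 3, 1): 10 + 2 + 10 + (-4) = 18
σ = (4, 3, 1, 2): 10 + 13 + 27 + 17 = 67
σ = (4, 3, 2, 1): 10 + 13 + 7 + (-4) = 26
Optimal value attained by: σ = (4, 3, 1, 2).
Answer: det⊕(M) = 67; verdict: NONSINGULAR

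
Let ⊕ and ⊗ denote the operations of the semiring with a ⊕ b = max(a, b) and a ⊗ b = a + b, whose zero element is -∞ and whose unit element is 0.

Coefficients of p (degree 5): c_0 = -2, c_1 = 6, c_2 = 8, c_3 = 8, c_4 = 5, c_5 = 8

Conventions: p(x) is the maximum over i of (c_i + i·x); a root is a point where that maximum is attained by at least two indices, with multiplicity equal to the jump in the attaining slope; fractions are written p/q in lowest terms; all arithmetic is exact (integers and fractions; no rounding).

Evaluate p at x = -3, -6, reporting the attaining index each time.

p(-3) = max(-2+0·(-3)=-2, 6+1·(-3)=3, 8+2·(-3)=2, 8+3·(-3)=-1, 5+4·(-3)=-7, 8+5·(-3)=-7) = 3 (attained by i=1)
p(-6) = max(-2+0·(-6)=-2, 6+1·(-6)=0, 8+2·(-6)=-4, 8+3·(-6)=-10, 5+4·(-6)=-19, 8+5·(-6)=-22) = 0 (attained by i=1)
Answer: p(-3) = 3; p(-6) = 0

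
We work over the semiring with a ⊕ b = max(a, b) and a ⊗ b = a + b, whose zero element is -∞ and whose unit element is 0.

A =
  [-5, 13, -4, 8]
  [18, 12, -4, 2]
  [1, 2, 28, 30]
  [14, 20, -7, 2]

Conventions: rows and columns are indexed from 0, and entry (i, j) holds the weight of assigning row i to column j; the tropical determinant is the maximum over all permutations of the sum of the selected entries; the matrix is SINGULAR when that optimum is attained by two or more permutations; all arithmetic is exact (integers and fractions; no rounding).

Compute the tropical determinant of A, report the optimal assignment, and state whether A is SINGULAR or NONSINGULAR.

σ = (0, 1, 2, 3): (-5) + 12 + 28 + 2 = 37
σ = (0, 1, 3, 2): (-5) + 12 + 30 + (-7) = 30
σ = (0, 2, 1, 3): (-5) + (-4) + 2 + 2 = -5
σ = (0, 2, 3, 1): (-5) + (-4) + 30 + 20 = 41
σ = (0, 3, 1, 2): (-5) + 2 + 2 + (-7) = -8
σ = (0, 3, 2, 1): (-5) + 2 + 28 + 20 = 45
σ = (1, 0, 2, 3): 13 + 18 + 28 + 2 = 61
σ = (1, 0, 3, 2): 13 + 18 + 30 + (-7) = 54
σ = (1, 2, 0, 3): 13 + (-4) + 1 + 2 = 12
σ = (1, 2, 3, 0): 13 + (-4) + 30 + 14 = 53
σ = (1, 3, 0, 2): 13 + 2 + 1 + (-7) = 9
σ = (1, 3, 2, 0): 13 + 2 + 28 + 14 = 57
σ = (2, 0, 1, 3): (-4) + 18 + 2 + 2 = 18
σ = (2, 0, 3, 1): (-4) + 18 + 30 + 20 = 64
σ = (2, 1, 0, 3): (-4) + 12 + 1 + 2 = 11
σ = (2, 1, 3, 0): (-4) + 12 + 30 + 14 = 52
σ = (2, 3, 0, 1): (-4) + 2 + 1 + 20 = 19
σ = (2, 3, 1, 0): (-4) + 2 + 2 + 14 = 14
σ = (3, 0, 1, 2): 8 + 18 + 2 + (-7) = 21
σ = (3, 0, 2, 1): 8 + 18 + 28 + 20 = 74
σ = (3, 1, 0, 2): 8 + 12 + 1 + (-7) = 14
σ = (3, 1, 2, 0): 8 + 12 + 28 + 14 = 62
σ = (3, 2, 0, 1): 8 + (-4) + 1 + 20 = 25
σ = (3, 2, 1, 0): 8 + (-4) + 2 + 14 = 20
Optimal value attained by: σ = (3, 0, 2, 1).
Answer: det⊕(A) = 74; verdict: NONSINGULAR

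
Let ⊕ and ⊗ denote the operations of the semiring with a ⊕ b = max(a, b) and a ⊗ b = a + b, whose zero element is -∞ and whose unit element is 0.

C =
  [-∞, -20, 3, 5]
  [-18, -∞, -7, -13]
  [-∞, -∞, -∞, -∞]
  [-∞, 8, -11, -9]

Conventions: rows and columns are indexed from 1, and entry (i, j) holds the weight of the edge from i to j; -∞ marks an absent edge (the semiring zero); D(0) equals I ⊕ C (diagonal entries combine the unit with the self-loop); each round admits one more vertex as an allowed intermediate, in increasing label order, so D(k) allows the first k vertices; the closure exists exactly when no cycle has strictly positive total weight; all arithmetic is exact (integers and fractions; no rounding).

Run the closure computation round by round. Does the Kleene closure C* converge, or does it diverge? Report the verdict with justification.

D(0):
  [0, -20, 3, 5]
  [-18, 0, -7, -13]
  [-∞, -∞, 0, -∞]
  [-∞, 8, -11, 0]
D(1):
  [0, -20, 3, 5]
  [-18, 0, -7, -13]
  [-∞, -∞, 0, -∞]
  [-∞, 8, -11, 0]
D(2):
  [0, -20, 3, 5]
  [-18, 0, -7, -13]
  [-∞, -∞, 0, -∞]
  [-10, 8, 1, 0]
D(3):
  [0, -20, 3, 5]
  [-18, 0, -7, -13]
  [-∞, -∞, 0, -∞]
  [-10, 8, 1, 0]
D(4):
  [0, 13, 6, 5]
  [-18, 0, -7, -13]
  [-∞, -∞, 0, -∞]
  [-10, 8, 1, 0]
Key observation: every diagonal entry stays at the unit through all rounds, so no improving cycle exists.
Answer: CONVERGES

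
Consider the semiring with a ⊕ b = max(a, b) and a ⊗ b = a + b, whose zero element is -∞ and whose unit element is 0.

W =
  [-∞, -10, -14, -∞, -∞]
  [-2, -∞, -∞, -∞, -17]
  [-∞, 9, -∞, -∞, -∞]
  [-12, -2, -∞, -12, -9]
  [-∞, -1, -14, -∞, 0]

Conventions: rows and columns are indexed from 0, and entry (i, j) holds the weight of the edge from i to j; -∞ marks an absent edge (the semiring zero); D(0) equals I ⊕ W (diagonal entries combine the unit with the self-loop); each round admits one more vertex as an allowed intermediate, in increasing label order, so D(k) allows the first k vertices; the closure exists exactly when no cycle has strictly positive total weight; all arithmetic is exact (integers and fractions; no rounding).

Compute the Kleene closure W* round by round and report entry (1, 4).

D(0):
  [0, -10, -14, -∞, -∞]
  [-2, 0, -∞, -∞, -17]
  [-∞, 9, 0, -∞, -∞]
  [-12, -2, -∞, 0, -9]
  [-∞, -1, -14, -∞, 0]
D(1):
  [0, -10, -14, -∞, -∞]
  [-2, 0, -16, -∞, -17]
  [-∞, 9, 0, -∞, -∞]
  [-12, -2, -26, 0, -9]
  [-∞, -1, -14, -∞, 0]
D(2):
  [0, -10, -14, -∞, -27]
  [-2, 0, -16, -∞, -17]
  [7, 9, 0, -∞, -8]
  [-4, -2, -18, 0, -9]
  [-3, -1, -14, -∞, 0]
D(3):
  [0, -5, -14, -∞, -22]
  [-2, 0, -16, -∞, -17]
  [7, 9, 0, -∞, -8]
  [-4, -2, -18, 0, -9]
  [-3, -1, -14, -∞, 0]
D(4):
  [0, -5, -14, -∞, -22]
  [-2, 0, -16, -∞, -17]
  [7, 9, 0, -∞, -8]
  [-4, -2, -18, 0, -9]
  [-3, -1, -14, -∞, 0]
D(5):
  [0, -5, -14, -∞, -22]
  [-2, 0, -16, -∞, -17]
  [7, 9, 0, -∞, -8]
  [-4, -2, -18, 0, -9]
  [-3, -1, -14, -∞, 0]
Answer: W*[1][4] = -17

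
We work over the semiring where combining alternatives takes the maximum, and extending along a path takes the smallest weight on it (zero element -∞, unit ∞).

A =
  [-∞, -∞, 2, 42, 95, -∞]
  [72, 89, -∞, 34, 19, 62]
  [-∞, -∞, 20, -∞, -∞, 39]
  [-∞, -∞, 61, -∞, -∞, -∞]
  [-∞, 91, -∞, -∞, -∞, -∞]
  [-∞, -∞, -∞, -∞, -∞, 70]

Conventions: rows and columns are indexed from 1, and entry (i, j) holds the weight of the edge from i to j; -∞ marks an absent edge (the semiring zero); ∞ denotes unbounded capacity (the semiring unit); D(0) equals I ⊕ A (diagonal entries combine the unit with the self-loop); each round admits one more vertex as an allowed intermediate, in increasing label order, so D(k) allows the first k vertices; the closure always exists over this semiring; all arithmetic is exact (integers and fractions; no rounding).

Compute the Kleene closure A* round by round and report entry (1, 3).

D(0):
  [∞, -∞, 2, 42, 95, -∞]
  [72, ∞, -∞, 34, 19, 62]
  [-∞, -∞, ∞, -∞, -∞, 39]
  [-∞, -∞, 61, ∞, -∞, -∞]
  [-∞, 91, -∞, -∞, ∞, -∞]
  [-∞, -∞, -∞, -∞, -∞, ∞]
D(1):
  [∞, -∞, 2, 42, 95, -∞]
  [72, ∞, 2, 42, 72, 62]
  [-∞, -∞, ∞, -∞, -∞, 39]
  [-∞, -∞, 61, ∞, -∞, -∞]
  [-∞, 91, -∞, -∞, ∞, -∞]
  [-∞, -∞, -∞, -∞, -∞, ∞]
D(2):
  [∞, -∞, 2, 42, 95, -∞]
  [72, ∞, 2, 42, 72, 62]
  [-∞, -∞, ∞, -∞, -∞, 39]
  [-∞, -∞, 61, ∞, -∞, -∞]
  [72, 91, 2, 42, ∞, 62]
  [-∞, -∞, -∞, -∞, -∞, ∞]
D(3):
  [∞, -∞, 2, 42, 95, 2]
  [72, ∞, 2, 42, 72, 62]
  [-∞, -∞, ∞, -∞, -∞, 39]
  [-∞, -∞, 61, ∞, -∞, 39]
  [72, 91, 2, 42, ∞, 62]
  [-∞, -∞, -∞, -∞, -∞, ∞]
D(4):
  [∞, -∞, 42, 42, 95, 39]
  [72, ∞, 42, 42, 72, 62]
  [-∞, -∞, ∞, -∞, -∞, 39]
  [-∞, -∞, 61, ∞, -∞, 39]
  [72, 91, 42, 42, ∞, 62]
  [-∞, -∞, -∞, -∞, -∞, ∞]
D(5):
  [∞, 91, 42, 42, 95, 62]
  [72, ∞, 42, 42, 72, 62]
  [-∞, -∞, ∞, -∞, -∞, 39]
  [-∞, -∞, 61, ∞, -∞, 39]
  [72, 91, 42, 42, ∞, 62]
  [-∞, -∞, -∞, -∞, -∞, ∞]
D(6):
  [∞, 91, 42, 42, 95, 62]
  [72, ∞, 42, 42, 72, 62]
  [-∞, -∞, ∞, -∞, -∞, 39]
  [-∞, -∞, 61, ∞, -∞, 39]
  [72, 91, 42, 42, ∞, 62]
  [-∞, -∞, -∞, -∞, -∞, ∞]
Answer: A*[1][3] = 42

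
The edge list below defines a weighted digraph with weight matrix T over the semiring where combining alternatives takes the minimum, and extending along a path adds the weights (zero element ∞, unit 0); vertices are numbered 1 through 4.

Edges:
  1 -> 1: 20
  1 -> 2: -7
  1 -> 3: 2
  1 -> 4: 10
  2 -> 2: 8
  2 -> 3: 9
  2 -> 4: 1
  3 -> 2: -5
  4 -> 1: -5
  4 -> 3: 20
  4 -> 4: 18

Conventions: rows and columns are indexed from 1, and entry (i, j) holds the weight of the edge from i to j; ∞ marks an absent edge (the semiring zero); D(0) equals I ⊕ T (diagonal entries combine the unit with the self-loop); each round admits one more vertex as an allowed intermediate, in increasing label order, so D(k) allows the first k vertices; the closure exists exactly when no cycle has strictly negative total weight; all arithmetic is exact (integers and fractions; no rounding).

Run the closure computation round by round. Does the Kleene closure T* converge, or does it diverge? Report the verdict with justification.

D(0):
  [0, -7, 2, 10]
  [∞, 0, 9, 1]
  [∞, -5, 0, ∞]
  [-5, ∞, 20, 0]
D(1):
  [0, -7, 2, 10]
  [∞, 0, 9, 1]
  [∞, -5, 0, ∞]
  [-5, -12, -3, 0]
Detection: at round 2, diagonal entry (4, 4) turns strictly negative.
Key observation: the cycle 4->1->2->4 has total weight (-5) + (-7) + 1, which is strictly negative.
Answer: DIVERGES — negative cycle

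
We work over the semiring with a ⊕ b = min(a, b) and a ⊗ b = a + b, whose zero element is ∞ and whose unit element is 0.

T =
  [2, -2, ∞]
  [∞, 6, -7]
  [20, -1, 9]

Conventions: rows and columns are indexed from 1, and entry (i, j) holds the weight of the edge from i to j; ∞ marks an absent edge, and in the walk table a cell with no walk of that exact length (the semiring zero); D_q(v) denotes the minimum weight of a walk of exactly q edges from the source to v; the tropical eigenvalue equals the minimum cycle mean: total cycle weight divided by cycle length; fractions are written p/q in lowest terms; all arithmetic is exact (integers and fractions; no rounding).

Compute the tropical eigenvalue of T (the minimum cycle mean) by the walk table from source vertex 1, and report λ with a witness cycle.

q=0: [0, ∞, ∞]
q=1: [2, -2, ∞]
q=2: [4, 0, -9]
q=3: [6, -10, -7]
Optimal cycle mean attained by: cycle 2->3->2, total (-7) + (-1), length 2.
Answer: λ = -4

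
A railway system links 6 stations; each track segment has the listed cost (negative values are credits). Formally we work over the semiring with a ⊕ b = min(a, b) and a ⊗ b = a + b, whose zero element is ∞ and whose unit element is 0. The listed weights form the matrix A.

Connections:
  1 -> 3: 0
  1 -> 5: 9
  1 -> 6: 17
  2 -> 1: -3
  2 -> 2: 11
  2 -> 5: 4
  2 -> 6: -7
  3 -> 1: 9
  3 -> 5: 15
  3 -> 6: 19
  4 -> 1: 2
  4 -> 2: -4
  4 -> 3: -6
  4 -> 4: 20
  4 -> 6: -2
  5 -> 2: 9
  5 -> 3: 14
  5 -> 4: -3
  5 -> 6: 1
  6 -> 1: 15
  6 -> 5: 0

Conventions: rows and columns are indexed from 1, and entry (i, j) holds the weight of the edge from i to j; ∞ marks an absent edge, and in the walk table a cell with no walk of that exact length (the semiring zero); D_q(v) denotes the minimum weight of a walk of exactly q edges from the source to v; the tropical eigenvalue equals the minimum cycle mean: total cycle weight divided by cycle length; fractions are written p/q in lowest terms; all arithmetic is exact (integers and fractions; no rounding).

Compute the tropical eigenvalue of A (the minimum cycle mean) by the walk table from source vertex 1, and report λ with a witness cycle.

q=0: [0, ∞, ∞, ∞, ∞, ∞]
q=1: [∞, ∞, 0, ∞, 9, 17]
q=2: [9, 18, 23, 6, 15, 10]
q=3: [8, 2, 0, 12, 10, 4]
q=4: [-1, 8, 6, 7, 4, -5]
q=5: [5, 3, -1, 1, -5, 1]
q=6: [0, -3, -5, -8, 1, -4]
Optimal cycle mean attained by: cycle 2->6->5->4->2, total (-7) + 0 + (-3) + (-4), length 4.
Answer: λ = -7/2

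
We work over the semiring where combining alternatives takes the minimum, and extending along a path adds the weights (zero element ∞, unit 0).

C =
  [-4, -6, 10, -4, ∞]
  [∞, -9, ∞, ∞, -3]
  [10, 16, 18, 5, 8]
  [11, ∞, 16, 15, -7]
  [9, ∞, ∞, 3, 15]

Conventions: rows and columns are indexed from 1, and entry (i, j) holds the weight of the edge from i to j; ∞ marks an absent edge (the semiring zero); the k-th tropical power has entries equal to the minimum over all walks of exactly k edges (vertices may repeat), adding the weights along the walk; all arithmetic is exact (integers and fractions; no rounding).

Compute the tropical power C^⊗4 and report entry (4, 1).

C^⊗2:
  [-8, -15, 6, -8, -11]
  [6, -18, ∞, 0, -12]
  [6, 4, 20, 6, -2]
  [2, 5, 21, -4, 8]
  [5, 3, 19, 5, -4]
C^⊗3:
  [-12, -24, 2, -12, -18]
  [-3, -27, 16, -9, -21]
  [2, -5, 16, 1, -1]
  [-2, -4, 12, -2, -11]
  [1, -6, 15, -1, -2]
C^⊗4:
  [-16, -33, -2, -16, -27]
  [-12, -36, 7, -18, -30]
  [-2, -14, 12, -2, -8]
  [-6, -13, 8, -8, -9]
  [-3, -15, 11, -3, -9]
Key observation: the optimum is the walk 4->5->1->1->1, with weight (-7) + 9 + (-4) + (-4) = -6.
Optimal value attained by: walk 4->5->1->1->1.
Answer: (C^⊗4)[4][1] = -6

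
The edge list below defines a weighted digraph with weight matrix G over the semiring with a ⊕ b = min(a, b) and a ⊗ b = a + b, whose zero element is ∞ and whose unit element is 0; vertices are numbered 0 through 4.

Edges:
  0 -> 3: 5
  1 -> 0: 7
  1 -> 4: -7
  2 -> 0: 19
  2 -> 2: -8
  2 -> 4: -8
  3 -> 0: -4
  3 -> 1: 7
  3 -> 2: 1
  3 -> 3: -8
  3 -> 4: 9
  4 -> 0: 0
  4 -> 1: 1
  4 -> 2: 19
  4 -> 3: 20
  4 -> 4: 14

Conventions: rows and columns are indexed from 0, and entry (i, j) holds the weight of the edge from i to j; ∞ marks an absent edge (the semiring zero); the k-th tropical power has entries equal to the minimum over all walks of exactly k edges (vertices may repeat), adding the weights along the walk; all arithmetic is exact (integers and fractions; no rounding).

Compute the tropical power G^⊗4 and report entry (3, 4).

G^⊗2:
  [1, 12, 6, -3, 14]
  [-7, -6, 12, 12, 7]
  [-8, -7, -16, 12, -16]
  [-12, -1, -7, -16, -7]
  [8, 15, 11, 5, -6]
G^⊗3:
  [-7, 4, -2, -11, -2]
  [1, 8, 4, -2, -13]
  [-16, -15, -24, -3, -24]
  [-20, -9, -15, -24, -15]
  [-6, -5, 3, -3, 3]
G^⊗4:
  [-15, -4, -10, -19, -10]
  [-13, -12, -4, -10, -4]
  [-24, -23, -32, -11, -32]
  [-28, -17, -23, -32, -23]
  [-7, 4, -5, -11, -12]
Key observation: the optimum is the walk 3->2->2->2->4, with weight 1 + (-8) + (-8) + (-8) = -23.
Optimal value attained by: walk 3->2->2->2->4.
Answer: (G^⊗4)[3][4] = -23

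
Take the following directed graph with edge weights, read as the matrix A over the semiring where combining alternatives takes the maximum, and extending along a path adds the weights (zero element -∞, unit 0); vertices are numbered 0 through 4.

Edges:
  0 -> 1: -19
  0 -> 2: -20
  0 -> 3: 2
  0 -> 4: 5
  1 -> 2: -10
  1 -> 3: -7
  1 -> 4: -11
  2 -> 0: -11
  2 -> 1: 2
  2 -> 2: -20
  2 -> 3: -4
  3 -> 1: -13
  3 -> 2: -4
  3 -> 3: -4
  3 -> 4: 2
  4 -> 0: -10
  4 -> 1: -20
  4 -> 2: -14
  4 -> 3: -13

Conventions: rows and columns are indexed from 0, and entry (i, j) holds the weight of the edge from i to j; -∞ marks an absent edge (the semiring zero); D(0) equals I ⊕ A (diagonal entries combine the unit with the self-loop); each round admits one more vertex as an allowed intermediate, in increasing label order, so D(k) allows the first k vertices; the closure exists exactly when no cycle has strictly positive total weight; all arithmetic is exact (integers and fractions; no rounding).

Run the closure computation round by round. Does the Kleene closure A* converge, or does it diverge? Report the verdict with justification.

D(0):
  [0, -19, -20, 2, 5]
  [-∞, 0, -10, -7, -11]
  [-11, 2, 0, -4, -∞]
  [-∞, -13, -4, 0, 2]
  [-10, -20, -14, -13, 0]
D(1):
  [0, -19, -20, 2, 5]
  [-∞, 0, -10, -7, -11]
  [-11, 2, 0, -4, -6]
  [-∞, -13, -4, 0, 2]
  [-10, -20, -14, -8, 0]
D(2):
  [0, -19, -20, 2, 5]
  [-∞, 0, -10, -7, -11]
  [-11, 2, 0, -4, -6]
  [-∞, -13, -4, 0, 2]
  [-10, -20, -14, -8, 0]
D(3):
  [0, -18, -20, 2, 5]
  [-21, 0, -10, -7, -11]
  [-11, 2, 0, -4, -6]
  [-15, -2, -4, 0, 2]
  [-10, -12, -14, -8, 0]
D(4):
  [0, 0, -2, 2, 5]
  [-21, 0, -10, -7, -5]
  [-11, 2, 0, -4, -2]
  [-15, -2, -4, 0, 2]
  [-10, -10, -12, -8, 0]
D(5):
  [0, 0, -2, 2, 5]
  [-15, 0, -10, -7, -5]
  [-11, 2, 0, -4, -2]
  [-8, -2, -4, 0, 2]
  [-10, -10, -12, -8, 0]
Key observation: every diagonal entry stays at the unit through all rounds, so no improving cycle exists.
Answer: CONVERGES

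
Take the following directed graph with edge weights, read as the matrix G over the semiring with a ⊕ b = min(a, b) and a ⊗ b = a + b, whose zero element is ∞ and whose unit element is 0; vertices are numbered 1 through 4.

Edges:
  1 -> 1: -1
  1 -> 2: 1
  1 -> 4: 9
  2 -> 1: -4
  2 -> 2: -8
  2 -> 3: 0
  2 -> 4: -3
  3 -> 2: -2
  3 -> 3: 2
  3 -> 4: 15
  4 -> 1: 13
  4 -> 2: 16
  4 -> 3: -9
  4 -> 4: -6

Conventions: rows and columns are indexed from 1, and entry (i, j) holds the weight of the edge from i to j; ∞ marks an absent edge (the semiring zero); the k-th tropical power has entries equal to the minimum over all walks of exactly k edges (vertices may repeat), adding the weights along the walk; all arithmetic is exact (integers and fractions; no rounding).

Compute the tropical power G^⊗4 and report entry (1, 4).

G^⊗2:
  [-3, -7, 0, -2]
  [-12, -16, -12, -11]
  [-6, -10, -2, -5]
  [7, -11, -15, -12]
G^⊗3:
  [-11, -15, -11, -10]
  [-20, -24, -20, -19]
  [-14, -18, -14, -13]
  [-15, -19, -21, -18]
G^⊗4:
  [-19, -23, -19, -18]
  [-28, -32, -28, -27]
  [-22, -26, -22, -21]
  [-23, -27, -27, -24]
Key observation: the optimum is the walk 1->2->2->2->4, with weight 1 + (-8) + (-8) + (-3) = -18.
Optimal value attained by: walk 1->2->2->2->4.
Answer: (G^⊗4)[1][4] = -18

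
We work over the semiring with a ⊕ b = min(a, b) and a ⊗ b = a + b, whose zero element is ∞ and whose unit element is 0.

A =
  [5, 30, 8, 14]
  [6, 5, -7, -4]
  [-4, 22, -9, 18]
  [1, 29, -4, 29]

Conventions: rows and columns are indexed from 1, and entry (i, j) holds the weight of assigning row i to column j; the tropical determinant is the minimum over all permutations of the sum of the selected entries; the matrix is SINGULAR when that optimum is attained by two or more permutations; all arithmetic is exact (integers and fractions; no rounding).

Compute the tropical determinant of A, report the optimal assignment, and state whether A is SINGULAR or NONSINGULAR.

σ = (1, 2, 3, 4): 5 + 5 + (-9) + 29 = 30
σ = (1, 2, 4, 3): 5 + 5 + 18 + (-4) = 24
σ = (1, 3, 2, 4): 5 + (-7) + 22 + 29 = 49
σ = (1, 3, 4, 2): 5 + (-7) + 18 + 29 = 45
σ = (1, 4, 2, 3): 5 + (-4) + 22 + (-4) = 19
σ = (1, 4, 3, 2): 5 + (-4) + (-9) + 29 = 21
σ = (2, 1, 3, 4): 30 + 6 + (-9) + 29 = 56
σ = (2, 1, 4, 3): 30 + 6 + 18 + (-4) = 50
σ = (2, 3, 1, 4): 30 + (-7) + (-4) + 29 = 48
σ = (2, 3, 4, 1): 30 + (-7) + 18 + 1 = 42
σ = (2, 4, 1, 3): 30 + (-4) + (-4) + (-4) = 18
σ = (2, 4, 3, 1): 30 + (-4) + (-9) + 1 = 18
σ = (3, 1, 2, 4): 8 + 6 + 22 + 29 = 65
σ = (3, 1, 4, 2): 8 + 6 + 18 + 29 = 61
σ = (3, 2, 1, 4): 8 + 5 + (-4) + 29 = 38
σ = (3, 2, 4, 1): 8 + 5 + 18 + 1 = 32
σ = (3, 4, 1, 2): 8 + (-4) + (-4) + 29 = 29
σ = (3, 4, 2, 1): 8 + (-4) + 22 + 1 = 27
σ = (4, 1, 2, 3): 14 + 6 + 22 + (-4) = 38
σ = (4, 1, 3, 2): 14 + 6 + (-9) + 29 = 40
σ = (4, 2, 1, 3): 14 + 5 + (-4) + (-4) = 11
σ = (4, 2, 3, 1): 14 + 5 + (-9) + 1 = 11
σ = (4, 3, 1, 2): 14 + (-7) + (-4) + 29 = 32
σ = (4, 3, 2, 1): 14 + (-7) + 22 + 1 = 30
Optimal value attained by: σ = (4, 2, 1, 3).
Answer: det⊕(A) = 11; verdict: SINGULAR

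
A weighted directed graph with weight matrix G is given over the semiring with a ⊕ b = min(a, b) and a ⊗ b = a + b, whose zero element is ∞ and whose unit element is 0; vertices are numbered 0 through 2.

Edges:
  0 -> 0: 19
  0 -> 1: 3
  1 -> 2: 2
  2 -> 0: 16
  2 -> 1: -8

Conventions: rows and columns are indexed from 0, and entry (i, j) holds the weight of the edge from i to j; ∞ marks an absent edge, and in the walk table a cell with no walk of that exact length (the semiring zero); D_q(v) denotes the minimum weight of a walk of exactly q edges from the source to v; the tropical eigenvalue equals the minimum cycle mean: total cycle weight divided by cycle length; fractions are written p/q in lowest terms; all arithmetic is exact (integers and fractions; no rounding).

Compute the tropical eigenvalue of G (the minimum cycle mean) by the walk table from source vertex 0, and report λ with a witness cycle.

q=0: [0, ∞, ∞]
q=1: [19, 3, ∞]
q=2: [38, 22, 5]
q=3: [21, -3, 24]
Optimal cycle mean attained by: cycle 1->2->1, total 2 + (-8), length 2.
Answer: λ = -3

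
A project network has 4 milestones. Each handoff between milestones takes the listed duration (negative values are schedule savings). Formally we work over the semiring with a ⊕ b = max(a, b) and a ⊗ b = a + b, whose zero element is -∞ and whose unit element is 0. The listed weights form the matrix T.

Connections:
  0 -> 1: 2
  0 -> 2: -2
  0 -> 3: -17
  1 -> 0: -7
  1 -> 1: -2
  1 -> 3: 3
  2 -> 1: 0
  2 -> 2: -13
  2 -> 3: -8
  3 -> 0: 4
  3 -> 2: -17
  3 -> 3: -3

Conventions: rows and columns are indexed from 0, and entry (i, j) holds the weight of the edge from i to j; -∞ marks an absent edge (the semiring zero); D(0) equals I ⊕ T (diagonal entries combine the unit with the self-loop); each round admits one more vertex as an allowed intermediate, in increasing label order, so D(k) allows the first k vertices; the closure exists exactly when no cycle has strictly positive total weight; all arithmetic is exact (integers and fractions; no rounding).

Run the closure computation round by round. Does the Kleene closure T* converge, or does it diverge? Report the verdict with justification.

D(0):
  [0, 2, -2, -17]
  [-7, 0, -∞, 3]
  [-∞, 0, 0, -8]
  [4, -∞, -17, 0]
D(1):
  [0, 2, -2, -17]
  [-7, 0, -9, 3]
  [-∞, 0, 0, -8]
  [4, 6, 2, 0]
Detection: at round 2, diagonal entry (3, 3) turns strictly positive.
Key observation: the cycle 3->0->1->3 has total weight 4 + 2 + 3, which is strictly positive.
Answer: DIVERGES — positive cycle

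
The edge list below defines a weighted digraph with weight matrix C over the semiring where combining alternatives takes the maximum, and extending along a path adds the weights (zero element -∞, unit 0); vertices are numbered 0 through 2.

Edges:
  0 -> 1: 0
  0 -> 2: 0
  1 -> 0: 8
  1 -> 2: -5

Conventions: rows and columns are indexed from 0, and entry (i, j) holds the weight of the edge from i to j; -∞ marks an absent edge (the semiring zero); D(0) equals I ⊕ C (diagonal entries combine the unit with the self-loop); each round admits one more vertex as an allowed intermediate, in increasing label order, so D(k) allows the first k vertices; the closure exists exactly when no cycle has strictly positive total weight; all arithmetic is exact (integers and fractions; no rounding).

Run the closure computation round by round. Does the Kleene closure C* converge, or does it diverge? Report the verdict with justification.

D(0):
  [0, 0, 0]
  [8, 0, -5]
  [-∞, -∞, 0]
Detection: at round 1, diagonal entry (1, 1) turns strictly positive.
Key observation: the cycle 1->0->1 has total weight 8 + 0, which is strictly positive.
Answer: DIVERGES — positive cycle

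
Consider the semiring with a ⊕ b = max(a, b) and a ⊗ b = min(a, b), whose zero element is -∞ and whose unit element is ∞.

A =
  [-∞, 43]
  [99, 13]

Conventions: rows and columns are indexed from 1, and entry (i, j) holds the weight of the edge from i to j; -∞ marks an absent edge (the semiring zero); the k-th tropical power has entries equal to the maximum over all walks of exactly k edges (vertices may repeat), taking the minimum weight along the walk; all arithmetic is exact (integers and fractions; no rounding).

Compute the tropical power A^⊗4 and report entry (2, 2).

A^⊗2:
  [43, 13]
  [13, 43]
A^⊗3:
  [13, 43]
  [43, 13]
A^⊗4:
  [43, 13]
  [13, 43]
Key observation: the optimum is the walk 2->1->2->1->2, with weight 99 min 43 min 99 min 43 = 43.
Optimal value attained by: walk 2->1->2->1->2.
Answer: (A^⊗4)[2][2] = 43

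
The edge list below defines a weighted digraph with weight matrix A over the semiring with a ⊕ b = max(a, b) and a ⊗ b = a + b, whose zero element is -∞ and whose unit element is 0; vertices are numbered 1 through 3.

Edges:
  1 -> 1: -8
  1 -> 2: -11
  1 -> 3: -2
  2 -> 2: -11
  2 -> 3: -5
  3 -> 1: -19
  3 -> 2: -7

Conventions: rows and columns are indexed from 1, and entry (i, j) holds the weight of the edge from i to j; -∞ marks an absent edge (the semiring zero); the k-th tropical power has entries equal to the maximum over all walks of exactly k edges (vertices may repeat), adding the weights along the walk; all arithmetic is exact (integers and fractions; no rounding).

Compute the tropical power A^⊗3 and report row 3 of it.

A^⊗2:
  [-16, -9, -10]
  [-24, -12, -16]
  [-27, -18, -12]
A^⊗3:
  [-24, -17, -14]
  [-32, -23, -17]
  [-31, -19, -23]
Answer: row 3 of A^⊗3 = [-31, -19, -23]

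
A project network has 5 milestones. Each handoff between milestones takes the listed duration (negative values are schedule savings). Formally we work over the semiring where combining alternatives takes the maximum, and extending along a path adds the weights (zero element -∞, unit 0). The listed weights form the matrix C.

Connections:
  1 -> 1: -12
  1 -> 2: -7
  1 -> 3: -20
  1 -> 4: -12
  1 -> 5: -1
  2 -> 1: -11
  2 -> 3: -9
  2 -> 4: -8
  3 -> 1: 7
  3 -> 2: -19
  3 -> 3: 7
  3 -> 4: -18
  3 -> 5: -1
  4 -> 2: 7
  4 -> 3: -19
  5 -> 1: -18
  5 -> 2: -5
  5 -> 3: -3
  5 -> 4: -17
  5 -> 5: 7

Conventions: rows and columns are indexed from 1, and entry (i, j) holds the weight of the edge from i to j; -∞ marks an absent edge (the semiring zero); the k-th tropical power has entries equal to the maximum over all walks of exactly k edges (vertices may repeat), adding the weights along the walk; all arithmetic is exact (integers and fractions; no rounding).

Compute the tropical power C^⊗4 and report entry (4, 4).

C^⊗2:
  [-13, -5, -4, -15, 6]
  [-2, -1, -2, -23, -10]
  [14, 0, 14, -5, 6]
  [-4, -38, -2, -1, -20]
  [4, 2, 4, -10, 14]
C^⊗3:
  [3, 1, 3, -11, 13]
  [5, -9, 5, -9, -3]
  [21, 7, 21, 2, 13]
  [5, 6, 5, -16, -3]
  [11, 9, 11, -3, 21]
C^⊗4:
  [10, 8, 10, -4, 20]
  [12, -2, 12, -7, 4]
  [28, 14, 28, 9, 20]
  [12, -2, 12, -2, 4]
  [18, 16, 18, 4, 28]
Key observation: the optimum is the walk 4->2->4->2->4, with weight 7 + (-8) + 7 + (-8) = -2.
Optimal value attained by: walk 4->2->4->2->4.
Answer: (C^⊗4)[4][4] = -2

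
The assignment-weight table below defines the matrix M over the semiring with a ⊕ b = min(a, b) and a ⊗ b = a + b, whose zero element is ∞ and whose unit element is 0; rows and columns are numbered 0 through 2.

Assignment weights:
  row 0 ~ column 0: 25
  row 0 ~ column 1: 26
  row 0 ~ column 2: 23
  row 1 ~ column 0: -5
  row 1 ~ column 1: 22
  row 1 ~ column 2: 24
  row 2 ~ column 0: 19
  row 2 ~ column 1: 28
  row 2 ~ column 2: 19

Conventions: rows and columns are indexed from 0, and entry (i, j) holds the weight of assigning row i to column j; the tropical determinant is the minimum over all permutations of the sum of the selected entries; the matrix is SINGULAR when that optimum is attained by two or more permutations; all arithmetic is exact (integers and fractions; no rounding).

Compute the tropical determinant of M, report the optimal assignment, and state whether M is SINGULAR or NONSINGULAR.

σ = (0, 1, 2): 25 + 22 + 19 = 66
σ = (0, 2, 1): 25 + 24 + 28 = 77
σ = (1, 0, 2): 26 + (-5) + 19 = 40
σ = (1, 2, 0): 26 + 24 + 19 = 69
σ = (2, 0, 1): 23 + (-5) + 28 = 46
σ = (2, 1, 0): 23 + 22 + 19 = 64
Optimal value attained by: σ = (1, 0, 2).
Answer: det⊕(M) = 40; verdict: NONSINGULAR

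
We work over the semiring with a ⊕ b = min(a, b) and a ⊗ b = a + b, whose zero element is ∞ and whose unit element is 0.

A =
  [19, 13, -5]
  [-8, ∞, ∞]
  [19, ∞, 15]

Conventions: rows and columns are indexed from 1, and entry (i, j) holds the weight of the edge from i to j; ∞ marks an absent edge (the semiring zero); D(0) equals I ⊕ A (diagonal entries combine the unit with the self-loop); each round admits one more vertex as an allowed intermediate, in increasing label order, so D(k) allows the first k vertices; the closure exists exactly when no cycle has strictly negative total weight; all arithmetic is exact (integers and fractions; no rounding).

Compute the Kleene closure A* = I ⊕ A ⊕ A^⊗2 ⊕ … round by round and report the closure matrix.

D(0):
  [0, 13, -5]
  [-8, 0, ∞]
  [19, ∞, 0]
D(1):
  [0, 13, -5]
  [-8, 0, -13]
  [19, 32, 0]
D(2):
  [0, 13, -5]
  [-8, 0, -13]
  [19, 32, 0]
D(3):
  [0, 13, -5]
  [-8, 0, -13]
  [19, 32, 0]
Answer: A* = [[0, 13, -5], [-8, 0, -13], [19, 32, 0]]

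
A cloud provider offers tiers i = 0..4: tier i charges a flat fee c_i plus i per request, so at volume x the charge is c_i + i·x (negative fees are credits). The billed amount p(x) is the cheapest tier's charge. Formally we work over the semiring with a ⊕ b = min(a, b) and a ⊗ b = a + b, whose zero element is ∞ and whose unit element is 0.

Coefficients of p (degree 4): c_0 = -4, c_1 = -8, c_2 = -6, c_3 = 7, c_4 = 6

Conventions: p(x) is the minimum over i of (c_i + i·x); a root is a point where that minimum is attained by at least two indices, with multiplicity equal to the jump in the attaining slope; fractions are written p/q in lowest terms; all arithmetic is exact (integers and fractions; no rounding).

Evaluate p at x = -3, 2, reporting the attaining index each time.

p(-3) = min(-4+0·(-3)=-4, -8+1·(-3)=-11, -6+2·(-3)=-12, 7+3·(-3)=-2, 6+4·(-3)=-6) = -12 (attained by i=2)
p(2) = min(-4+0·2=-4, -8+1·2=-6, -6+2·2=-2, 7+3·2=13, 6+4·2=14) = -6 (attained by i=1)
Answer: p(-3) = -12; p(2) = -6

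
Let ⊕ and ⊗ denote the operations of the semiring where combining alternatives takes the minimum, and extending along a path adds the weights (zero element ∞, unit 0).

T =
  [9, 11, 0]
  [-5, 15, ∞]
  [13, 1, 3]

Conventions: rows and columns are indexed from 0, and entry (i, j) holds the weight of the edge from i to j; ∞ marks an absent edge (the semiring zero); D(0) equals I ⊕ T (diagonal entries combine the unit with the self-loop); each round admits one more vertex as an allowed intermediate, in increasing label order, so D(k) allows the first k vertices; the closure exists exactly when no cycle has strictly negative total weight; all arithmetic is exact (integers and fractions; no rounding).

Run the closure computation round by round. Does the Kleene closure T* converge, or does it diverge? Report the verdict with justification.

D(0):
  [0, 11, 0]
  [-5, 0, ∞]
  [13, 1, 0]
D(1):
  [0, 11, 0]
  [-5, 0, -5]
  [13, 1, 0]
Detection: at round 2, diagonal entry (2, 2) turns strictly negative.
Key observation: the cycle 2->1->0->2 has total weight 1 + (-5) + 0, which is strictly negative.
Answer: DIVERGES — negative cycle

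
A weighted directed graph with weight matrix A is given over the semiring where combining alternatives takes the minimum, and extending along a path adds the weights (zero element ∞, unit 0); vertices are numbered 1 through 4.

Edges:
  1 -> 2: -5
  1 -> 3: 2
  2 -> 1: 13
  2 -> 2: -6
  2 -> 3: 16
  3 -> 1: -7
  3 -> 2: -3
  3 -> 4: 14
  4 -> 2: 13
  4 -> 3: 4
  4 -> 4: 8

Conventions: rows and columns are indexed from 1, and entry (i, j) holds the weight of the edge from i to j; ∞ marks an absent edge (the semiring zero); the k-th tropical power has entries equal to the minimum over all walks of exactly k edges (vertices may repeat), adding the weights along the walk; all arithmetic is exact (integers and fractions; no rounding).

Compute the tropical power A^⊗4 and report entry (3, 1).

A^⊗2:
  [-5, -11, 11, 16]
  [7, -12, 10, 30]
  [10, -12, -5, 22]
  [-3, 1, 12, 16]
A^⊗3:
  [2, -17, -3, 24]
  [1, -18, 4, 24]
  [-12, -18, 4, 9]
  [5, -8, -1, 24]
A^⊗4:
  [-10, -23, -1, 11]
  [-5, -24, -2, 18]
  [-5, -24, -10, 17]
  [-8, -14, 7, 13]
Key observation: the optimum is the walk 3->1->2->2->1, with weight (-7) + (-5) + (-6) + 13 = -5.
Optimal value attained by: walk 3->1->2->2->1.
Answer: (A^⊗4)[3][1] = -5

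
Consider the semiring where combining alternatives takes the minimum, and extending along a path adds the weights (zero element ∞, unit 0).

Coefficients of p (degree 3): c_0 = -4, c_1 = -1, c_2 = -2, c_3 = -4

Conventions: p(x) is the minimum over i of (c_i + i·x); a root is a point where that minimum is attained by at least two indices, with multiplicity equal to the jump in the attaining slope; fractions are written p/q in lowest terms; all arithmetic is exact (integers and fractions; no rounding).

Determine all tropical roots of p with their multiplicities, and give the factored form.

hull edge (i=0, c=-4) to (i=3, c=-4): slope 0, span 3
Factored form: p(x) = -4 ⊗ (x ⊕ 0) ⊗ (x ⊕ 0) ⊗ (x ⊕ 0)
Answer: roots = 0 (mult 3)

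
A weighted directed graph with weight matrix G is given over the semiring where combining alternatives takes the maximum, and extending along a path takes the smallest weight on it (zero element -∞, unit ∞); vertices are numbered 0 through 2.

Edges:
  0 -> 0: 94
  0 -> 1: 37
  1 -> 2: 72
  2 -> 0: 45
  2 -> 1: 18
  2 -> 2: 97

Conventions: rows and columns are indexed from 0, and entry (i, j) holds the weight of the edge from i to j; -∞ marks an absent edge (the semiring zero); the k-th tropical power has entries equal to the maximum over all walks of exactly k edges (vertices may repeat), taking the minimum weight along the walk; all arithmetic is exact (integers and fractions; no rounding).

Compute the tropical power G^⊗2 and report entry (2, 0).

G^⊗2:
  [94, 37, 37]
  [45, 18, 72]
  [45, 37, 97]
Key observation: the optimum is the walk 2->0->0, with weight 45 min 94 = 45.
Optimal value attained by: walk 2->0->0.
Answer: (G^⊗2)[2][0] = 45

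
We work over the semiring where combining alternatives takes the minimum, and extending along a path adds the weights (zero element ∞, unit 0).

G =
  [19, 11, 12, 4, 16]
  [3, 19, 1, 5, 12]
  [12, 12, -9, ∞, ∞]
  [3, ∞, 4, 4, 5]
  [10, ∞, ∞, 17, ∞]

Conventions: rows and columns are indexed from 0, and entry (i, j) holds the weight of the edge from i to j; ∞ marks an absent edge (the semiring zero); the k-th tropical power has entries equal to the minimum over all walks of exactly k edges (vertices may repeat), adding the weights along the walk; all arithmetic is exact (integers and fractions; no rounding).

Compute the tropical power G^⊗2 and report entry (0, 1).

G^⊗2:
  [7, 24, 3, 8, 9]
  [8, 13, -8, 7, 10]
  [3, 3, -18, 16, 24]
  [7, 14, -5, 7, 9]
  [20, 21, 21, 14, 22]
Key observation: the optimum is the walk 0->2->1, with weight 12 + 12 = 24.
Optimal value attained by: walk 0->2->1.
Answer: (G^⊗2)[0][1] = 24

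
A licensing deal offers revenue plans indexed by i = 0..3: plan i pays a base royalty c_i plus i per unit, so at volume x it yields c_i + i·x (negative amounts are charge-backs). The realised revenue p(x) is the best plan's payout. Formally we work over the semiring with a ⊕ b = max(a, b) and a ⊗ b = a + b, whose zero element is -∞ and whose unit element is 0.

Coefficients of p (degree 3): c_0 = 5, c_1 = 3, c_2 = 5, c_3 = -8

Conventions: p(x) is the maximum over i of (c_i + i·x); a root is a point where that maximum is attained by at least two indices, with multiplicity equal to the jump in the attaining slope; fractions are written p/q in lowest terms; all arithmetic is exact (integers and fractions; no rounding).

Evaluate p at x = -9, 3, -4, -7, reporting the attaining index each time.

p(-9) = max(5+0·(-9)=5, 3+1·(-9)=-6, 5+2·(-9)=-13, -8+3·(-9)=-35) = 5 (attained by i=0)
p(3) = max(5+0·3=5, 3+1·3=6, 5+2·3=11, -8+3·3=1) = 11 (attained by i=2)
p(-4) = max(5+0·(-4)=5, 3+1·(-4)=-1, 5+2·(-4)=-3, -8+3·(-4)=-20) = 5 (attained by i=0)
p(-7) = max(5+0·(-7)=5, 3+1·(-7)=-4, 5+2·(-7)=-9, -8+3·(-7)=-29) = 5 (attained by i=0)
Answer: p(-9) = 5; p(3) = 11; p(-4) = 5; p(-7) = 5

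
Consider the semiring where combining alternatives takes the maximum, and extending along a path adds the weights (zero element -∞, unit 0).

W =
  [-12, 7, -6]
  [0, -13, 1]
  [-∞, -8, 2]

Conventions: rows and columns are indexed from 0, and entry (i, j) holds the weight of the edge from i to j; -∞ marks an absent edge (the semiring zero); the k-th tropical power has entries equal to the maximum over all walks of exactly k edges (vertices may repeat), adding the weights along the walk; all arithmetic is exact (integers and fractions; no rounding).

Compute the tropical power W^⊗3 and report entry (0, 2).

W^⊗2:
  [7, -5, 8]
  [-12, 7, 3]
  [-8, -6, 4]
W^⊗3:
  [-5, 14, 10]
  [7, -5, 8]
  [-6, -1, 6]
Key observation: the optimum is the walk 0->1->2->2, with weight 7 + 1 + 2 = 10.
Optimal value attained by: walk 0->1->2->2.
Answer: (W^⊗3)[0][2] = 10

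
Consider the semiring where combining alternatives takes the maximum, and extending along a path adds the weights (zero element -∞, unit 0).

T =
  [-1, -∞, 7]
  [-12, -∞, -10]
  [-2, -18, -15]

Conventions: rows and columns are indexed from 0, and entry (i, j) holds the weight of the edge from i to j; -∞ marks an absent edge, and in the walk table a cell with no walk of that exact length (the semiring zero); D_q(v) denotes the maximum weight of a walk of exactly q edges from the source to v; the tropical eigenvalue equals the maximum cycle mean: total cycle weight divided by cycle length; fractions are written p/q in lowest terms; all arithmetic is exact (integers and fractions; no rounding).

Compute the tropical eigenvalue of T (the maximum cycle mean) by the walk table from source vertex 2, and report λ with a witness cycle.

q=0: [-∞, -∞, 0]
q=1: [-2, -18, -15]
q=2: [-3, -33, 5]
q=3: [3, -13, 4]
Optimal cycle mean attained by: cycle 0->2->0, total 7 + (-2), length 2.
Answer: λ = 5/2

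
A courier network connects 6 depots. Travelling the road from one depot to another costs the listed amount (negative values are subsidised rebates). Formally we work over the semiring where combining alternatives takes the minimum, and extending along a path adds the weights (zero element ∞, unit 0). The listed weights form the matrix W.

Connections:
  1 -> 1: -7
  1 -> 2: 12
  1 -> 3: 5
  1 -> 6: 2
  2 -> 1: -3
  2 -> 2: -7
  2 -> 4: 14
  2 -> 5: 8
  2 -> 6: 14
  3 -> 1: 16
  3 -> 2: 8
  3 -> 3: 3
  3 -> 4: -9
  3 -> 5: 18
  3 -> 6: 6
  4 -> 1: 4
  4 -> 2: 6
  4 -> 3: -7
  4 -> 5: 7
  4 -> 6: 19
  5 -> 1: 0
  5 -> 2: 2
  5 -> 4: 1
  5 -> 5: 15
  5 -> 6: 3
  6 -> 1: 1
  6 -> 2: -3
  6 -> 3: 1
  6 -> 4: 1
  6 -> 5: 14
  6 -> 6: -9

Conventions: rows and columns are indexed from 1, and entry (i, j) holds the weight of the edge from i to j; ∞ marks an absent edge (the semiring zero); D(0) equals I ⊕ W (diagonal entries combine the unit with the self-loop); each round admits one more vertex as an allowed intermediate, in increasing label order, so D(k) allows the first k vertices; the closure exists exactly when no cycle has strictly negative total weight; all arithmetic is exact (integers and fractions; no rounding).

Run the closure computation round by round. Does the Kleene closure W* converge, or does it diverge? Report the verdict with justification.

Detection: at round 0, diagonal entry (1, 1) turns strictly negative.
Key observation: the cycle 1->1 has total weight (-7), which is strictly negative.
Answer: DIVERGES — negative cycle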